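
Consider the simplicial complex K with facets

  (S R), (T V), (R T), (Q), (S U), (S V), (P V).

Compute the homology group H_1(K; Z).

We work with the vertex ordering P < Q < R < S < T < U < V. The simplices of K, each written with vertices in increasing order, are:

  0-simplices (7): P, Q, R, S, T, U, V
  1-simplices (6): PV, RS, RT, SU, SV, TV

giving chain groups C_0 ≅ Z^7, C_1 ≅ Z^6.

∂_1: C_1 → C_0 sends each edge [p,q] (with p < q) to q − p.
This gives a 7×6 integer matrix of rank 5; reducing to Smith normal form yields diagonal entries (1,1,1,1,1).

Reading off H_k = ker ∂_k / im ∂_{k+1}:

  H_1: rank ker ∂_1 − rank ∂_2 = (6 − 5) − 0 = 1, and there is no ∂_2, so H_1 ≅ Z.

H_1 = Z.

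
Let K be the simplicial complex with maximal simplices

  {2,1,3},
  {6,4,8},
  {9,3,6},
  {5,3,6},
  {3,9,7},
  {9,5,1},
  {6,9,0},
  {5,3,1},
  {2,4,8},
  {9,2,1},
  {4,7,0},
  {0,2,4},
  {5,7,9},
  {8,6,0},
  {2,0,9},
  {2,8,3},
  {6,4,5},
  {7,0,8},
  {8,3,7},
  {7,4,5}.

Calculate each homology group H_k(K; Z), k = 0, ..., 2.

H_0 ≅ Z,  H_1 ≅ Z ⊕ Z/2,  H_2 = 0.

Take the total order 0 < 1 < 2 < 3 < 4 < 5 < 6 < 7 < 8 < 9 on the vertex set. Then K (dimension 2) consists of the simplices:

  0-simplices (10): [0], [1], [2], [3], [4], [5], [6], [7], [8], [9]
  1-simplices (30): (30 of them)
  2-simplices (20): (20 of them)

so the chain groups are C_0 ≅ Z^10, C_1 ≅ Z^30, C_2 ≅ Z^20.

Boundary ∂_1: C_1 → C_0 is given by ∂[p,q] = [q] − [p].
The 10×30 boundary matrix has rank 9 and Smith normal form diag(1,1,1,1,1,1,1,1,1).

Boundary ∂_2: C_2 → C_1 sends each 2-simplex [p,q,r] to [q,r] − [p,r] + [p,q]. For instance
  ∂[4,6,8] = [6,8] − [4,8] + [4,6],
  ∂[0,2,9] = [2,9] − [0,9] + [0,2].
This gives a 30×20 integer matrix of rank 20; reducing to Smith normal form yields diagonal entries (1,1,1,1,1,1,1,1,1,1,1,1,1,1,1,1,1,1,1,2).

Now H_k = ker ∂_k / im ∂_{k+1}, so:

  H_0: rank C_0 − rank ∂_1 = 10 − 9 = 1, and the invariant factors of ∂_1 are all 1, so H_0 ≅ Z.
  H_1: rank ker ∂_1 − rank ∂_2 = (30 − 9) − 20 = 1, and ∂_2 has invariant factor 2 > 1, so H_1 ≅ Z ⊕ Z/2.
  H_2: rank ker ∂_2 − rank ∂_3 = (20 − 20) − 0 = 0, and there is no ∂_3, so H_2 ≅ 0.

As a check, the Euler characteristic is 10 − 30 + 20 = 0, which agrees with 1 − 1 + 0 = 0.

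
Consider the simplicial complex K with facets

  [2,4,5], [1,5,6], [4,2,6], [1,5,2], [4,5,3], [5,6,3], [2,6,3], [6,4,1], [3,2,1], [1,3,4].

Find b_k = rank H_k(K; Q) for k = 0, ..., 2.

Order the vertices as 1 < 2 < 3 < 4 < 5 < 6. Listing each simplex with vertices in this order, K has dimension 2 with simplices:

  0-simplices (6): [1], [2], [3], [4], [5], [6]
  1-simplices (15): [1,2], [1,3], [1,4], [1,5], [1,6], [2,3], [2,4], [2,5], [2,6], [3,4], [3,5], [3,6], [4,5], [4,6], [5,6]
  2-simplices (10): [1,2,3], [1,2,5], [1,3,4], [1,4,6], [1,5,6], [2,3,6], [2,4,5], [2,4,6], [3,4,5], [3,5,6]

giving chain groups C_0 ≅ Z^6, C_1 ≅ Z^15, C_2 ≅ Z^10.

∂_1: C_1 → C_0 sends each edge [p,q] (with p < q) to q − p.
The 6×15 boundary matrix has rank 5 and Smith normal form diag(1,1,1,1,1).

The boundary map ∂_2: C_2 → C_1 sends each 2-simplex [p,q,r] to [q,r] − [p,r] + [p,q]. For instance
  ∂[1,4,6] = [4,6] − [1,6] + [1,4],
  ∂[1,2,3] = [2,3] − [1,3] + [1,2].
As a 15×10 matrix over Z this has rank 10, with invariant factors (1,1,1,1,1,1,1,1,1,2).

Now H_k = ker ∂_k / im ∂_{k+1}, so:

  H_0: rank C_0 − rank ∂_1 = 6 − 5 = 1, and the invariant factors of ∂_1 are all 1, so H_0 = Z.
  H_1: rank ker ∂_1 − rank ∂_2 = (15 − 5) − 10 = 0, and ∂_2 has invariant factor 2 > 1, so H_1 = Z/2.
  H_2: rank ker ∂_2 − rank ∂_3 = (10 − 10) − 0 = 0, and there is no ∂_3, so H_2 = 0.

As a check, the Euler characteristic is 6 − 15 + 10 = 1, which agrees with 1 − 0 + 0 = 1.

Hence the Betti numbers are b_0 = 1, b_1 = 0, b_2 = 0.

b_0 = 1, b_1 = 0, b_2 = 0.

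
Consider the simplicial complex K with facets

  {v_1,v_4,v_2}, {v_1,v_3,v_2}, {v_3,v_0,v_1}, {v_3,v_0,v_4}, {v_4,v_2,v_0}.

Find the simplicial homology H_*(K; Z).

Take the total order v_0 < v_1 < v_2 < v_3 < v_4 on the vertex set. Then K (dimension 2) consists of the simplices:

  0-simplices (5): [v_0], [v_1], [v_2], [v_3], [v_4]
  1-simplices (10): [v_0,v_1], [v_0,v_2], [v_0,v_3], [v_0,v_4], [v_1,v_2], [v_1,v_3], [v_1,v_4], [v_2,v_3], [v_2,v_4], [v_3,v_4]
  2-simplices (5): [v_0,v_1,v_3], [v_0,v_2,v_4], [v_0,v_3,v_4], [v_1,v_2,v_3], [v_1,v_2,v_4]

Hence C_0 ≅ Z^5, C_1 ≅ Z^10, C_2 ≅ Z^5.

The boundary map ∂_1: C_1 → C_0 maps an edge to its endpoints' difference, ∂[p,q] = q − p.
The resulting 5×10 matrix has rank 4, and its Smith normal form has invariant factors (1,1,1,1).

∂_2: C_2 → C_1 maps a triangle to the signed sum of its edges. For instance
  ∂[v_0,v_3,v_4] = [v_3,v_4] − [v_0,v_4] + [v_0,v_3],
  ∂[v_0,v_1,v_3] = [v_1,v_3] − [v_0,v_3] + [v_0,v_1].
This gives a 10×5 integer matrix of rank 5; reducing to Smith normal form yields diagonal entries (1,1,1,1,1).

Reading off H_k = ker ∂_k / im ∂_{k+1}:

  H_0: rank C_0 − rank ∂_1 = 5 − 4 = 1, and the invariant factors of ∂_1 are all 1, so H_0 = Z.
  H_1: rank ker ∂_1 − rank ∂_2 = (10 − 4) − 5 = 1, and the invariant factors of ∂_2 are all 1, so H_1 = Z.
  H_2: rank ker ∂_2 − rank ∂_3 = (5 − 5) − 0 = 0, and there is no ∂_3, so H_2 = 0.

As a check, the Euler characteristic is 5 − 10 + 5 = 0, which agrees with 1 − 1 + 0 = 0.

H_0 = Z,  H_1 = Z,  H_2 = 0.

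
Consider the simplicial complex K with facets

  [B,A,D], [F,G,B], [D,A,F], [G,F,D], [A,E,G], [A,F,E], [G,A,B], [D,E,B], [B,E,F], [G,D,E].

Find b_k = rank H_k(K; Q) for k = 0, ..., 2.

Order the vertices as A < B < D < E < F < G. Listing each simplex with vertices in this order, K has dimension 2 with simplices:

  0-simplices (6): A, B, D, E, F, G
  1-simplices (15): AB, AD, AE, AF, AG, BD, BE, BF, BG, DE, DF, DG, EF, EG, FG
  2-simplices (10): ABD, ABG, ADF, AEF, AEG, BDE, BEF, BFG, DEG, DFG

Hence C_0 ≅ Z^6, C_1 ≅ Z^15, C_2 ≅ Z^10.

∂_1: C_1 → C_0 is given by ∂[p,q] = [q] − [p]. For instance
  ∂AE = E − A.
As a 6×15 matrix over Z this has rank 5, with invariant factors (1,1,1,1,1).

The boundary map ∂_2: C_2 → C_1 maps a triangle to the signed sum of its edges. For instance
  ∂BEF = EF − BF + BE,
  ∂ABD = BD − AD + AB.
As a 15×10 matrix over Z this has rank 10, with invariant factors (1,1,1,1,1,1,1,1,1,2).

Computing H_k = (kernel of ∂_k) / (image of ∂_{k+1}):

  H_0: rank C_0 − rank ∂_1 = 6 − 5 = 1, and the invariant factors of ∂_1 are all 1, so H_0 = Z.
  H_1: rank ker ∂_1 − rank ∂_2 = (15 − 5) − 10 = 0, and ∂_2 has invariant factor 2 > 1, so H_1 = Z/2.
  H_2: rank ker ∂_2 − rank ∂_3 = (10 − 10) − 0 = 0, and there is no ∂_3, so H_2 = 0.

As a check, the Euler characteristic is 6 − 15 + 10 = 1, which agrees with 1 − 0 + 0 = 1.

Hence the Betti numbers are b_0 = 1, b_1 = 0, b_2 = 0.

b_0 = 1, b_1 = 0, b_2 = 0.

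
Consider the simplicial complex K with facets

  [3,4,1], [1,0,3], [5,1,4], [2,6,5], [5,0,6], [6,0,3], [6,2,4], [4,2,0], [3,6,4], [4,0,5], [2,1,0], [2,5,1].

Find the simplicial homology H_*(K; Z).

Take the total order 0 < 1 < 2 < 3 < 4 < 5 < 6 on the vertex set. Then K (dimension 2) consists of the simplices:

  0-simplices (7): [0], [1], [2], [3], [4], [5], [6]
  1-simplices (18): [0,1], [0,2], [0,3], [0,4], [0,5], [0,6], [1,2], [1,3], [1,4], [1,5], [2,4], [2,5], [2,6], [3,4], [3,6], [4,5], [4,6], [5,6]
  2-simplices (12): [0,1,2], [0,1,3], [0,2,4], [0,3,6], [0,4,5], [0,5,6], [1,2,5], [1,3,4], [1,4,5], [2,4,6], [2,5,6], [3,4,6]

so the chain groups are C_0 ≅ Z^7, C_1 ≅ Z^18, C_2 ≅ Z^12.

Boundary ∂_1: C_1 → C_0 maps an edge to its endpoints' difference, ∂[p,q] = q − p.
As a 7×18 matrix over Z this has rank 6, with invariant factors (1,1,1,1,1,1).

The boundary map ∂_2: C_2 → C_1 sends each 2-simplex [p,q,r] to [q,r] − [p,r] + [p,q]. For instance
  ∂[1,2,5] = [2,5] − [1,5] + [1,2],
  ∂[2,5,6] = [5,6] − [2,6] + [2,5].
As a 18×12 matrix over Z this has rank 12, with invariant factors (1,1,1,1,1,1,1,1,1,1,1,2).

Reading off H_k = ker ∂_k / im ∂_{k+1}:

  H_0: rank C_0 − rank ∂_1 = 7 − 6 = 1, and the invariant factors of ∂_1 are all 1, so H_0 ≅ Z.
  H_1: rank ker ∂_1 − rank ∂_2 = (18 − 6) − 12 = 0, and ∂_2 has invariant factor 2 > 1, so H_1 ≅ Z/2Z.
  H_2: rank ker ∂_2 − rank ∂_3 = (12 − 12) − 0 = 0, and there is no ∂_3, so H_2 ≅ 0.

(K is a triangulation of the real projective plane RP^2.)

H_0 ≅ Z,  H_1 ≅ Z/2Z,  H_2 = 0.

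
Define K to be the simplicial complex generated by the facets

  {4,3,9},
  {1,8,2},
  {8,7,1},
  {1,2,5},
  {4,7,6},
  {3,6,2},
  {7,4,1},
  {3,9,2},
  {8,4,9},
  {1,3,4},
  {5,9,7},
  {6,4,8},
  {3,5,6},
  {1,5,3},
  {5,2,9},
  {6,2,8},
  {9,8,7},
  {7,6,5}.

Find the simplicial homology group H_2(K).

H_2 ≅ 0.

We work with the vertex ordering 1 < 2 < 3 < 4 < 5 < 6 < 7 < 8 < 9. The simplices of K, each written with vertices in increasing order, are:

  0-simplices (9): [1], [2], [3], [4], [5], [6], [7], [8], [9]
  1-simplices (27): (27 of them)
  2-simplices (18): [1,2,5], [1,2,8], [1,3,4], [1,3,5], [1,4,7], [1,7,8], [2,3,6], [2,3,9], [2,5,9], [2,6,8], [3,4,9], [3,5,6], [4,6,7], [4,6,8], [4,8,9], [5,6,7], [5,7,9], [7,8,9]

Hence C_0 ≅ Z^9, C_1 ≅ Z^27, C_2 ≅ Z^18.

∂_1: C_1 → C_0 maps an edge to its endpoints' difference, ∂[p,q] = q − p.
The 9×27 boundary matrix has rank 8 and Smith normal form diag(1,1,1,1,1,1,1,1).

The boundary map ∂_2: C_2 → C_1 maps a triangle to the signed sum of its edges. For instance
  ∂[1,7,8] = [7,8] − [1,8] + [1,7],
  ∂[7,8,9] = [8,9] − [7,9] + [7,8].
As a 27×18 matrix over Z this has rank 18, with invariant factors (1,1,1,1,1,1,1,1,1,1,1,1,1,1,1,1,1,2).

Computing H_k = (kernel of ∂_k) / (image of ∂_{k+1}):

  H_2: rank ker ∂_2 − rank ∂_3 = (18 − 18) − 0 = 0, and there is no ∂_3, so H_2 ≅ 0.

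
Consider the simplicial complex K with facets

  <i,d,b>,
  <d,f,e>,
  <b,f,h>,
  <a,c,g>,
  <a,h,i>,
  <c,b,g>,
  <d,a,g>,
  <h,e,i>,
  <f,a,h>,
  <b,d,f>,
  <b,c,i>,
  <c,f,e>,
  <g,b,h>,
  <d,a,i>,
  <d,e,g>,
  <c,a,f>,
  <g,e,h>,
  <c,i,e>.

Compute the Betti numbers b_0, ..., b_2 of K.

Take the total order a < b < c < d < e < f < g < h < i on the vertex set. Then K (dimension 2) consists of the simplices:

  0-simplices (9): a, b, c, d, e, f, g, h, i
  1-simplices (27): ac, ad, af, ag, ah, ai, bc, bd, bf, bg, bh, bi, ce, cf, cg, ci, de, df, dg, di, ef, eg, eh, ei, fh, gh, hi
  2-simplices (18): acf, acg, adg, adi, afh, ahi, bcg, bci, bdf, bdi, bfh, bgh, cef, cei, def, deg, egh, ehi

Hence C_0 ≅ Z^9, C_1 ≅ Z^27, C_2 ≅ Z^18.

∂_1: C_1 → C_0 maps an edge to its endpoints' difference, ∂[p,q] = q − p. For instance
  ∂bi = i − b.
The 9×27 boundary matrix has rank 8 and Smith normal form diag(1,1,1,1,1,1,1,1).

∂_2: C_2 → C_1 maps a triangle to the signed sum of its edges. For instance
  ∂ehi = hi − ei + eh,
  ∂adg = dg − ag + ad.
The 27×18 boundary matrix has rank 17 and Smith normal form diag(1,1,1,1,1,1,1,1,1,1,1,1,1,1,1,1,1).

Reading off H_k = ker ∂_k / im ∂_{k+1}:

  H_0: rank C_0 − rank ∂_1 = 9 − 8 = 1, and the invariant factors of ∂_1 are all 1, so H_0 ≅ Z.
  H_1: rank ker ∂_1 − rank ∂_2 = (27 − 8) − 17 = 2, and the invariant factors of ∂_2 are all 1, so H_1 ≅ Z^2.
  H_2: rank ker ∂_2 − rank ∂_3 = (18 − 17) − 0 = 1, and there is no ∂_3, so H_2 ≅ Z.

(K is a triangulation of the torus T^2.)

Hence the Betti numbers are b_0 = 1, b_1 = 2, b_2 = 1.

b_0 = 1, b_1 = 2, b_2 = 1.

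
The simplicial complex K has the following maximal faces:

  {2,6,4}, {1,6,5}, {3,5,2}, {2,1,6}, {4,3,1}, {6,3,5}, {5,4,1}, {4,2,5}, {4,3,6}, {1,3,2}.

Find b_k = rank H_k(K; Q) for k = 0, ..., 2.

b_0 = 1, b_1 = 0, b_2 = 0.

Take the total order 1 < 2 < 3 < 4 < 5 < 6 on the vertex set. Then K (dimension 2) consists of the simplices:

  0-simplices (6): [1], [2], [3], [4], [5], [6]
  1-simplices (15): [1,2], [1,3], [1,4], [1,5], [1,6], [2,3], [2,4], [2,5], [2,6], [3,4], [3,5], [3,6], [4,5], [4,6], [5,6]
  2-simplices (10): [1,2,3], [1,2,6], [1,3,4], [1,4,5], [1,5,6], [2,3,5], [2,4,5], [2,4,6], [3,4,6], [3,5,6]

Hence C_0 ≅ Z^6, C_1 ≅ Z^15, C_2 ≅ Z^10.

Boundary ∂_1: C_1 → C_0 maps an edge to its endpoints' difference, ∂[p,q] = q − p. For instance
  ∂[3,4] = [4] − [3].
As a 6×15 matrix over Z this has rank 5, with invariant factors (1,1,1,1,1).

Boundary ∂_2: C_2 → C_1 maps a triangle to the signed sum of its edges. For instance
  ∂[3,4,6] = [4,6] − [3,6] + [3,4],
  ∂[1,5,6] = [5,6] − [1,6] + [1,5].
This gives a 15×10 integer matrix of rank 10; reducing to Smith normal form yields diagonal entries (1,1,1,1,1,1,1,1,1,2).

Now H_k = ker ∂_k / im ∂_{k+1}, so:

  H_0: rank C_0 − rank ∂_1 = 6 − 5 = 1, and the invariant factors of ∂_1 are all 1, so H_0 ≅ Z.
  H_1: rank ker ∂_1 − rank ∂_2 = (15 − 5) − 10 = 0, and ∂_2 has invariant factor 2 > 1, so H_1 ≅ Z_2.
  H_2: rank ker ∂_2 − rank ∂_3 = (10 − 10) − 0 = 0, and there is no ∂_3, so H_2 ≅ 0.

Hence the Betti numbers are b_0 = 1, b_1 = 0, b_2 = 0.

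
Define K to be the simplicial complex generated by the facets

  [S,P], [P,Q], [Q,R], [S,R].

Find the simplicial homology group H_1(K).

We work with the vertex ordering P < Q < R < S. The simplices of K, each written with vertices in increasing order, are:

  0-simplices (4): P, Q, R, S
  1-simplices (4): PQ, PS, QR, RS

so the chain groups are C_0 ≅ Z^4, C_1 ≅ Z^4.

∂_1: C_1 → C_0 is given by ∂[p,q] = [q] − [p]. For instance
  ∂QR = R − Q.
The resulting 4×4 matrix has rank 3, and its Smith normal form has invariant factors (1,1,1).

Reading off H_k = ker ∂_k / im ∂_{k+1}:

  H_1: rank ker ∂_1 − rank ∂_2 = (4 − 3) − 0 = 1, and there is no ∂_2, so H_1 = Z.

H_1 ≅ Z.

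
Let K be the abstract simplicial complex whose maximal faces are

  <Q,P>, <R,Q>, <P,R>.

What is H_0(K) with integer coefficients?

Order the vertices as P < Q < R. Listing each simplex with vertices in this order, K has dimension 1 with simplices:

  0-simplices (3): P, Q, R
  1-simplices (3): PQ, PR, QR

Hence C_0 ≅ Z^3, C_1 ≅ Z^3.

The boundary map ∂_1: C_1 → C_0 maps an edge to its endpoints' difference, ∂[p,q] = q − p. For instance
  ∂PR = R − P.
The 3×3 boundary matrix has rank 2 and Smith normal form diag(1,1).

Now H_k = ker ∂_k / im ∂_{k+1}, so:

  H_0: rank C_0 − rank ∂_1 = 3 − 2 = 1, and the invariant factors of ∂_1 are all 1, so H_0 ≅ Z.

(K is a triangulation of the circle S^1.)

H_0 ≅ Z.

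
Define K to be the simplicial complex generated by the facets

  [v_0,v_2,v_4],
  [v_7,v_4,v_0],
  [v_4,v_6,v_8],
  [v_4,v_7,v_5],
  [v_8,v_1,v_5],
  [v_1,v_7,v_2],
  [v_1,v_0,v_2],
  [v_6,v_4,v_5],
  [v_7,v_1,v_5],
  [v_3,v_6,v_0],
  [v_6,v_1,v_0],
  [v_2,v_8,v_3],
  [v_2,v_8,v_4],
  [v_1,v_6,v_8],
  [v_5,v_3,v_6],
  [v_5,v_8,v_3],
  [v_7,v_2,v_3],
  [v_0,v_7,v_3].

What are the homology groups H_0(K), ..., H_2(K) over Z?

H_0 = Z,  H_1 = Z ⊕ Z/2,  H_2 = 0.

We work with the vertex ordering v_0 < v_1 < v_2 < v_3 < v_4 < v_5 < v_6 < v_7 < v_8. The simplices of K, each written with vertices in increasing order, are:

  0-simplices (9): [v_0], [v_1], [v_2], [v_3], [v_4], [v_5], [v_6], [v_7], [v_8]
  1-simplices (27): (27 of them)
  2-simplices (18): (18 of them)

Hence C_0 ≅ Z^9, C_1 ≅ Z^27, C_2 ≅ Z^18.

∂_1: C_1 → C_0 sends each edge [p,q] (with p < q) to q − p. For instance
  ∂[v_0,v_2] = [v_2] − [v_0].
The 9×27 boundary matrix has rank 8 and Smith normal form diag(1,1,1,1,1,1,1,1).

∂_2: C_2 → C_1 acts by ∂[p,q,r] = [q,r] − [p,r] + [p,q]. For instance
  ∂[v_4,v_6,v_8] = [v_6,v_8] − [v_4,v_8] + [v_4,v_6],
  ∂[v_4,v_5,v_6] = [v_5,v_6] − [v_4,v_6] + [v_4,v_5].
The 27×18 boundary matrix has rank 18 and Smith normal form diag(1,1,1,1,1,1,1,1,1,1,1,1,1,1,1,1,1,2).

Now H_k = ker ∂_k / im ∂_{k+1}, so:

  H_0: rank C_0 − rank ∂_1 = 9 − 8 = 1, and the invariant factors of ∂_1 are all 1, so H_0 = Z.
  H_1: rank ker ∂_1 − rank ∂_2 = (27 − 8) − 18 = 1, and ∂_2 has invariant factor 2 > 1, so H_1 = Z ⊕ Z/2.
  H_2: rank ker ∂_2 − rank ∂_3 = (18 − 18) − 0 = 0, and there is no ∂_3, so H_2 = 0.

(K is a triangulation of the Klein bottle.)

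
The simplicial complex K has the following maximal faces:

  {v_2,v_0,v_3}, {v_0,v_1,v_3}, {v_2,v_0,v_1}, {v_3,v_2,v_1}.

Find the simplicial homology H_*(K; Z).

H_0 ≅ Z,  H_1 = 0,  H_2 ≅ Z.

Order the vertices as v_0 < v_1 < v_2 < v_3. Listing each simplex with vertices in this order, K has dimension 2 with simplices:

  0-simplices (4): [v_0], [v_1], [v_2], [v_3]
  1-simplices (6): [v_0,v_1], [v_0,v_2], [v_0,v_3], [v_1,v_2], [v_1,v_3], [v_2,v_3]
  2-simplices (4): [v_0,v_1,v_2], [v_0,v_1,v_3], [v_0,v_2,v_3], [v_1,v_2,v_3]

Hence C_0 ≅ Z^4, C_1 ≅ Z^6, C_2 ≅ Z^4.

Boundary ∂_1: C_1 → C_0 sends each edge [p,q] (with p < q) to q − p. For instance
  ∂[v_0,v_3] = [v_3] − [v_0].
As a 4×6 matrix over Z this has rank 3, with invariant factors (1,1,1).

∂_2: C_2 → C_1 maps a triangle to the signed sum of its edges. For instance
  ∂[v_0,v_1,v_2] = [v_1,v_2] − [v_0,v_2] + [v_0,v_1],
  ∂[v_0,v_1,v_3] = [v_1,v_3] − [v_0,v_3] + [v_0,v_1].
As a 6×4 matrix over Z this has rank 3, with invariant factors (1,1,1).

Reading off H_k = ker ∂_k / im ∂_{k+1}:

  H_0: rank C_0 − rank ∂_1 = 4 − 3 = 1, and the invariant factors of ∂_1 are all 1, so H_0 ≅ Z.
  H_1: rank ker ∂_1 − rank ∂_2 = (6 − 3) − 3 = 0, and the invariant factors of ∂_2 are all 1, so H_1 ≅ 0.
  H_2: rank ker ∂_2 − rank ∂_3 = (4 − 3) − 0 = 1, and there is no ∂_3, so H_2 ≅ Z.

As a check, the Euler characteristic is 4 − 6 + 4 = 2, which agrees with 1 − 0 + 1 = 2.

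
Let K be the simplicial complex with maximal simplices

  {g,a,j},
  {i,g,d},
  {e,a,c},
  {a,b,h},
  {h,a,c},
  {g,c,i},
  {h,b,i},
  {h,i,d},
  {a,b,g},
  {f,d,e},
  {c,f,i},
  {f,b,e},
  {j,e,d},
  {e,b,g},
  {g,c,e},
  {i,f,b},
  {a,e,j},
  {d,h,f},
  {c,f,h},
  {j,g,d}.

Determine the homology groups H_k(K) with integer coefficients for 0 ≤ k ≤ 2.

H_0 ≅ Z,  H_1 ≅ Z ⊕ Z/2,  H_2 = 0.

K has 10 vertices, 30 edges, 20 triangles.
rank ∂_0 = 0, rank ∂_1 = 9 ⇒ b_0 = 10 − 0 − 9 = 1; all invariant factors of ∂_1 are 1 so no torsion. So H_0 ≅ Z.
rank ∂_1 = 9, rank ∂_2 = 20 ⇒ b_1 = 30 − 9 − 20 = 1; ∂_2 has invariant factor(s) [2] giving torsion. So H_1 ≅ Z ⊕ Z/2.
rank ∂_2 = 20, rank ∂_3 = 0 ⇒ b_2 = 20 − 20 − 0 = 0. So H_2 ≅ 0.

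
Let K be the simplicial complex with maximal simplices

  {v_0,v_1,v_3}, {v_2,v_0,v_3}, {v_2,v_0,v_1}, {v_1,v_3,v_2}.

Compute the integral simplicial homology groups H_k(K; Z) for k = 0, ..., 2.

H_0 ≅ Z,  H_1 = 0,  H_2 ≅ Z.

We work with the vertex ordering v_0 < v_1 < v_2 < v_3. The simplices of K, each written with vertices in increasing order, are:

  0-simplices (4): [v_0], [v_1], [v_2], [v_3]
  1-simplices (6): [v_0,v_1], [v_0,v_2], [v_0,v_3], [v_1,v_2], [v_1,v_3], [v_2,v_3]
  2-simplices (4): [v_0,v_1,v_2], [v_0,v_1,v_3], [v_0,v_2,v_3], [v_1,v_2,v_3]

so the chain groups are C_0 ≅ Z^4, C_1 ≅ Z^6, C_2 ≅ Z^4.

∂_1: C_1 → C_0 is given by ∂[p,q] = [q] − [p]. For instance
  ∂[v_0,v_3] = [v_3] − [v_0].
This gives a 4×6 integer matrix of rank 3; reducing to Smith normal form yields diagonal entries (1,1,1).

∂_2: C_2 → C_1 sends each 2-simplex [p,q,r] to [q,r] − [p,r] + [p,q]. For instance
  ∂[v_1,v_2,v_3] = [v_2,v_3] − [v_1,v_3] + [v_1,v_2],
  ∂[v_0,v_1,v_2] = [v_1,v_2] − [v_0,v_2] + [v_0,v_1].
The resulting 6×4 matrix has rank 3, and its Smith normal form has invariant factors (1,1,1).

Computing H_k = (kernel of ∂_k) / (image of ∂_{k+1}):

  H_0: rank C_0 − rank ∂_1 = 4 − 3 = 1, and the invariant factors of ∂_1 are all 1, so H_0 = Z.
  H_1: rank ker ∂_1 − rank ∂_2 = (6 − 3) − 3 = 0, and the invariant factors of ∂_2 are all 1, so H_1 = 0.
  H_2: rank ker ∂_2 − rank ∂_3 = (4 − 3) − 0 = 1, and there is no ∂_3, so H_2 = Z.

As a check, the Euler characteristic is 4 − 6 + 4 = 2, which agrees with 1 − 0 + 1 = 2.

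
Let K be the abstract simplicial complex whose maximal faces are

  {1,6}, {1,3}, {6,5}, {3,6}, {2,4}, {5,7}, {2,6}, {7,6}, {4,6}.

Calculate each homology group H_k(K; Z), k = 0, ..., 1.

H_0 ≅ Z,  H_1 ≅ Z^3.

Order the vertices as 1 < 2 < 3 < 4 < 5 < 6 < 7. Listing each simplex with vertices in this order, K has dimension 1 with simplices:

  0-simplices (7): [1], [2], [3], [4], [5], [6], [7]
  1-simplices (9): [1,3], [1,6], [2,4], [2,6], [3,6], [4,6], [5,6], [5,7], [6,7]

giving chain groups C_0 ≅ Z^7, C_1 ≅ Z^9.

The boundary map ∂_1: C_1 → C_0 maps an edge to its endpoints' difference, ∂[p,q] = q − p. For instance
  ∂[4,6] = [6] − [4].
As a 7×9 matrix over Z this has rank 6, with invariant factors (1,1,1,1,1,1).

Now H_k = ker ∂_k / im ∂_{k+1}, so:

  H_0: rank C_0 − rank ∂_1 = 7 − 6 = 1, and the invariant factors of ∂_1 are all 1, so H_0 = Z.
  H_1: rank ker ∂_1 − rank ∂_2 = (9 − 6) − 0 = 3, and there is no ∂_2, so H_1 = Z^3.

As a check, the Euler characteristic is 7 − 9 = -2, which agrees with 1 − 3 = -2.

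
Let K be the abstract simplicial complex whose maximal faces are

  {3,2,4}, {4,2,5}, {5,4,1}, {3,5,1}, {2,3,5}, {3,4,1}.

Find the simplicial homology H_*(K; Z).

Order the vertices as 1 < 2 < 3 < 4 < 5. Listing each simplex with vertices in this order, K has dimension 2 with simplices:

  0-simplices (5): [1], [2], [3], [4], [5]
  1-simplices (9): [1,3], [1,4], [1,5], [2,3], [2,4], [2,5], [3,4], [3,5], [4,5]
  2-simplices (6): [1,3,4], [1,3,5], [1,4,5], [2,3,4], [2,3,5], [2,4,5]

Hence C_0 ≅ Z^5, C_1 ≅ Z^9, C_2 ≅ Z^6.

Boundary ∂_1: C_1 → C_0 maps an edge to its endpoints' difference, ∂[p,q] = q − p. For instance
  ∂[2,4] = [4] − [2].
The resulting 5×9 matrix has rank 4, and its Smith normal form has invariant factors (1,1,1,1).

The boundary map ∂_2: C_2 → C_1 acts by ∂[p,q,r] = [q,r] − [p,r] + [p,q]. For instance
  ∂[2,3,4] = [3,4] − [2,4] + [2,3],
  ∂[1,4,5] = [4,5] − [1,5] + [1,4].
The 9×6 boundary matrix has rank 5 and Smith normal form diag(1,1,1,1,1).

Reading off H_k = ker ∂_k / im ∂_{k+1}:

  H_0: rank C_0 − rank ∂_1 = 5 − 4 = 1, and the invariant factors of ∂_1 are all 1, so H_0 = Z.
  H_1: rank ker ∂_1 − rank ∂_2 = (9 − 4) − 5 = 0, and the invariant factors of ∂_2 are all 1, so H_1 = 0.
  H_2: rank ker ∂_2 − rank ∂_3 = (6 − 5) − 0 = 1, and there is no ∂_3, so H_2 = Z.

As a check, the Euler characteristic is 5 − 9 + 6 = 2, which agrees with 1 − 0 + 1 = 2.

H_0 = Z,  H_1 = 0,  H_2 = Z.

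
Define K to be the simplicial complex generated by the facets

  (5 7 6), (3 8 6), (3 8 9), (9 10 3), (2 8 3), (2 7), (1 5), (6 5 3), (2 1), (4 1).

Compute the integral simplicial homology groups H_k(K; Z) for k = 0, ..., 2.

H_0 = Z,  H_1 = Z^2,  H_2 = 0.

Fix the vertex order 1 < 2 < 3 < 4 < 5 < 6 < 7 < 8 < 9 < 10 and write every simplex with vertices in increasing order. Then dim K = 2 and the simplices of K are:

  0-simplices (10): [1], [2], [3], [4], [5], [6], [7], [8], [9], [10]
  1-simplices (17): [1,2], [1,4], [1,5], [2,3], [2,7], [2,8], [3,5], [3,6], [3,8], [3,9], [3,10], [5,6], [5,7], [6,7], [6,8], [8,9], [9,10]
  2-simplices (6): [2,3,8], [3,5,6], [3,6,8], [3,8,9], [3,9,10], [5,6,7]

so the chain groups are C_0 ≅ Z^10, C_1 ≅ Z^17, C_2 ≅ Z^6.

The boundary map ∂_1: C_1 → C_0 is given by ∂[p,q] = [q] − [p]. For instance
  ∂[2,7] = [7] − [2].
The resulting 10×17 matrix has rank 9, and its Smith normal form has invariant factors (1,1,1,1,1,1,1,1,1).

∂_2: C_2 → C_1 acts by ∂[p,q,r] = [q,r] − [p,r] + [p,q]. For instance
  ∂[5,6,7] = [6,7] − [5,7] + [5,6],
  ∂[3,5,6] = [5,6] − [3,6] + [3,5].
The 17×6 boundary matrix has rank 6 and Smith normal form diag(1,1,1,1,1,1).

Reading off H_k = ker ∂_k / im ∂_{k+1}:

  H_0: rank C_0 − rank ∂_1 = 10 − 9 = 1, and the invariant factors of ∂_1 are all 1, so H_0 = Z.
  H_1: rank ker ∂_1 − rank ∂_2 = (17 − 9) − 6 = 2, and the invariant factors of ∂_2 are all 1, so H_1 = Z^2.
  H_2: rank ker ∂_2 − rank ∂_3 = (6 − 6) − 0 = 0, and there is no ∂_3, so H_2 = 0.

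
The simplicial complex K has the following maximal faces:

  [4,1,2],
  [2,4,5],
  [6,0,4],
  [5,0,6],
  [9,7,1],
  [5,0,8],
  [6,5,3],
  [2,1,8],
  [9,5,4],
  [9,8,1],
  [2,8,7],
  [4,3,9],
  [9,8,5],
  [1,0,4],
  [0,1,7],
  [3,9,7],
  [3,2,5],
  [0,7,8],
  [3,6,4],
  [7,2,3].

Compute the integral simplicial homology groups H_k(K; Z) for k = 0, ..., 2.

Take the total order 0 < 1 < 2 < 3 < 4 < 5 < 6 < 7 < 8 < 9 on the vertex set. Then K (dimension 2) consists of the simplices:

  0-simplices (10): [0], [1], [2], [3], [4], [5], [6], [7], [8], [9]
  1-simplices (30): (30 of them)
  2-simplices (20): (20 of them)

Hence C_0 ≅ Z^10, C_1 ≅ Z^30, C_2 ≅ Z^20.

∂_1: C_1 → C_0 maps an edge to its endpoints' difference, ∂[p,q] = q − p. For instance
  ∂[2,3] = [3] − [2].
The 10×30 boundary matrix has rank 9 and Smith normal form diag(1,1,1,1,1,1,1,1,1).

Boundary ∂_2: C_2 → C_1 sends each 2-simplex [p,q,r] to [q,r] − [p,r] + [p,q]. For instance
  ∂[0,4,6] = [4,6] − [0,6] + [0,4],
  ∂[0,1,7] = [1,7] − [0,7] + [0,1].
As a 30×20 matrix over Z this has rank 20, with invariant factors (1,1,1,1,1,1,1,1,1,1,1,1,1,1,1,1,1,1,1,2).

Computing H_k = (kernel of ∂_k) / (image of ∂_{k+1}):

  H_0: rank C_0 − rank ∂_1 = 10 − 9 = 1, and the invariant factors of ∂_1 are all 1, so H_0 = Z.
  H_1: rank ker ∂_1 − rank ∂_2 = (30 − 9) − 20 = 1, and ∂_2 has invariant factor 2 > 1, so H_1 = Z ⊕ Z/2.
  H_2: rank ker ∂_2 − rank ∂_3 = (20 − 20) − 0 = 0, and there is no ∂_3, so H_2 = 0.

As a check, the Euler characteristic is 10 − 30 + 20 = 0, which agrees with 1 − 1 + 0 = 0.
(K is a triangulation of the Klein bottle.)

H_0 = Z,  H_1 = Z ⊕ Z/2,  H_2 = 0.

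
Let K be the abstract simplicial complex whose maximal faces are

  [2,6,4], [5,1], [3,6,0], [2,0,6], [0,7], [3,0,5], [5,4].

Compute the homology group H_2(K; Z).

H_2 = 0.

K has 8 vertices, 12 edges, 4 triangles.
rank ∂_2 = 4, rank ∂_3 = 0 ⇒ b_2 = 4 − 4 − 0 = 0. So H_2 ≅ 0.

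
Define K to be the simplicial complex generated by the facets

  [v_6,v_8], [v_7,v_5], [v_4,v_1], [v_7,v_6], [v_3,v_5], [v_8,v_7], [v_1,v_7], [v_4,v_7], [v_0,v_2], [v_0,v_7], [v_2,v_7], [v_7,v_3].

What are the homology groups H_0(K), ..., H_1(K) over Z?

Take the total order v_0 < v_1 < v_2 < v_3 < v_4 < v_5 < v_6 < v_7 < v_8 on the vertex set. Then K (dimension 1) consists of the simplices:

  0-simplices (9): [v_0], [v_1], [v_2], [v_3], [v_4], [v_5], [v_6], [v_7], [v_8]
  1-simplices (12): [v_0,v_2], [v_0,v_7], [v_1,v_4], [v_1,v_7], [v_2,v_7], [v_3,v_5], [v_3,v_7], [v_4,v_7], [v_5,v_7], [v_6,v_7], [v_6,v_8], [v_7,v_8]

so the chain groups are C_0 ≅ Z^9, C_1 ≅ Z^12.

∂_1: C_1 → C_0 is given by ∂[p,q] = [q] − [p]. For instance
  ∂[v_2,v_7] = [v_7] − [v_2].
The resulting 9×12 matrix has rank 8, and its Smith normal form has invariant factors (1,1,1,1,1,1,1,1).

Reading off H_k = ker ∂_k / im ∂_{k+1}:

  H_0: rank C_0 − rank ∂_1 = 9 − 8 = 1, and the invariant factors of ∂_1 are all 1, so H_0 = Z.
  H_1: rank ker ∂_1 − rank ∂_2 = (12 − 8) − 0 = 4, and there is no ∂_2, so H_1 = Z^4.

As a check, the Euler characteristic is 9 − 12 = -3, which agrees with 1 − 4 = -3.
(K is a triangulation of a wedge of 4 circles.)

H_0 = Z,  H_1 = Z^4.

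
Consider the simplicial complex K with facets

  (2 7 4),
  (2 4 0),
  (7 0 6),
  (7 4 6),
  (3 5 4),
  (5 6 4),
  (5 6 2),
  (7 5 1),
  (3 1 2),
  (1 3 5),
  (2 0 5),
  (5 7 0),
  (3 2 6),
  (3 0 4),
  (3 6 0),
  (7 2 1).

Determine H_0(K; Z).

We work with the vertex ordering 0 < 1 < 2 < 3 < 4 < 5 < 6 < 7. The simplices of K, each written with vertices in increasing order, are:

  0-simplices (8): [0], [1], [2], [3], [4], [5], [6], [7]
  1-simplices (24): (24 of them)
  2-simplices (16): [0,2,4], [0,2,5], [0,3,4], [0,3,6], [0,5,7], [0,6,7], [1,2,3], [1,2,7], [1,3,5], [1,5,7], [2,3,6], [2,4,7], [2,5,6], [3,4,5], [4,5,6], [4,6,7]

giving chain groups C_0 ≅ Z^8, C_1 ≅ Z^24, C_2 ≅ Z^16.

∂_1: C_1 → C_0 maps an edge to its endpoints' difference, ∂[p,q] = q − p.
The resulting 8×24 matrix has rank 7, and its Smith normal form has invariant factors (1,1,1,1,1,1,1).

∂_2: C_2 → C_1 sends each 2-simplex [p,q,r] to [q,r] − [p,r] + [p,q]. For instance
  ∂[2,5,6] = [5,6] − [2,6] + [2,5],
  ∂[0,3,4] = [3,4] − [0,4] + [0,3].
The 24×16 boundary matrix has rank 15 and Smith normal form diag(1,1,1,1,1,1,1,1,1,1,1,1,1,1,1).

Now H_k = ker ∂_k / im ∂_{k+1}, so:

  H_0: rank C_0 − rank ∂_1 = 8 − 7 = 1, and the invariant factors of ∂_1 are all 1, so H_0 ≅ Z.

H_0 ≅ Z.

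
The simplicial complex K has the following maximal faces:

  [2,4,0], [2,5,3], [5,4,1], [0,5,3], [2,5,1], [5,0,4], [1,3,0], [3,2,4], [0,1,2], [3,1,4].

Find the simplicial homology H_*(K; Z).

H_0 = Z,  H_1 = Z/2,  H_2 = 0.

Order the vertices as 0 < 1 < 2 < 3 < 4 < 5. Listing each simplex with vertices in this order, K has dimension 2 with simplices:

  0-simplices (6): [0], [1], [2], [3], [4], [5]
  1-simplices (15): [0,1], [0,2], [0,3], [0,4], [0,5], [1,2], [1,3], [1,4], [1,5], [2,3], [2,4], [2,5], [3,4], [3,5], [4,5]
  2-simplices (10): [0,1,2], [0,1,3], [0,2,4], [0,3,5], [0,4,5], [1,2,5], [1,3,4], [1,4,5], [2,3,4], [2,3,5]

giving chain groups C_0 ≅ Z^6, C_1 ≅ Z^15, C_2 ≅ Z^10.

∂_1: C_1 → C_0 is given by ∂[p,q] = [q] − [p].
As a 6×15 matrix over Z this has rank 5, with invariant factors (1,1,1,1,1).

∂_2: C_2 → C_1 sends each 2-simplex [p,q,r] to [q,r] − [p,r] + [p,q]. For instance
  ∂[1,2,5] = [2,5] − [1,5] + [1,2],
  ∂[0,2,4] = [2,4] − [0,4] + [0,2].
The resulting 15×10 matrix has rank 10, and its Smith normal form has invariant factors (1,1,1,1,1,1,1,1,1,2).

Reading off H_k = ker ∂_k / im ∂_{k+1}:

  H_0: rank C_0 − rank ∂_1 = 6 − 5 = 1, and the invariant factors of ∂_1 are all 1, so H_0 = Z.
  H_1: rank ker ∂_1 − rank ∂_2 = (15 − 5) − 10 = 0, and ∂_2 has invariant factor 2 > 1, so H_1 = Z/2.
  H_2: rank ker ∂_2 − rank ∂_3 = (10 − 10) − 0 = 0, and there is no ∂_3, so H_2 = 0.

As a check, the Euler characteristic is 6 − 15 + 10 = 1, which agrees with 1 − 0 + 0 = 1.
(K is a triangulation of the real projective plane RP^2.)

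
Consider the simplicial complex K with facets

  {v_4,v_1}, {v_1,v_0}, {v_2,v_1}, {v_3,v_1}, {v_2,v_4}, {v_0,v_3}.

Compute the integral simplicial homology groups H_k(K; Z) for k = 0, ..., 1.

H_0 = Z,  H_1 = Z^2.

K has 5 vertices, 6 edges.
rank ∂_0 = 0, rank ∂_1 = 4 ⇒ b_0 = 5 − 0 − 4 = 1; all invariant factors of ∂_1 are 1 so no torsion. So H_0 ≅ Z.
rank ∂_1 = 4, rank ∂_2 = 0 ⇒ b_1 = 6 − 4 − 0 = 2. So H_1 ≅ Z^2.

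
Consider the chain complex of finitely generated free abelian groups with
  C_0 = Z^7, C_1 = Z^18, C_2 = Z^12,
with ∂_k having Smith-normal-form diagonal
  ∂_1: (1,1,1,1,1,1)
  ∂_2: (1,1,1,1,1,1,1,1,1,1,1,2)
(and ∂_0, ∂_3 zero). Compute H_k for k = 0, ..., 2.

H_0: b_0 = 7 − 0 − 6 = 1; torsion from ∂_1 factors > 1: none. So H_0 = Z.
H_1: b_1 = 18 − 6 − 12 = 0; torsion from ∂_2 factors > 1: [2]. So H_1 = Z/2.
H_2: b_2 = 12 − 12 − 0 = 0; torsion from ∂_3 factors > 1: none. So H_2 = 0.

H_0 = Z,  H_1 = Z/2,  H_2 = 0.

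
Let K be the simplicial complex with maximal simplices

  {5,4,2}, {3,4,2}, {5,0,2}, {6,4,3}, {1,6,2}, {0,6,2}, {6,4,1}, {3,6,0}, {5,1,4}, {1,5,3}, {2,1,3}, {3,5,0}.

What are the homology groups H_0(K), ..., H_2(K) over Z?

K has 7 vertices, 18 edges, 12 triangles.
rank ∂_0 = 0, rank ∂_1 = 6 ⇒ b_0 = 7 − 0 − 6 = 1; all invariant factors of ∂_1 are 1 so no torsion. So H_0 ≅ Z.
rank ∂_1 = 6, rank ∂_2 = 12 ⇒ b_1 = 18 − 6 − 12 = 0; ∂_2 has invariant factor(s) [2] giving torsion. So H_1 ≅ Z/2.
rank ∂_2 = 12, rank ∂_3 = 0 ⇒ b_2 = 12 − 12 − 0 = 0. So H_2 ≅ 0.

H_0 = Z,  H_1 = Z/2,  H_2 = 0.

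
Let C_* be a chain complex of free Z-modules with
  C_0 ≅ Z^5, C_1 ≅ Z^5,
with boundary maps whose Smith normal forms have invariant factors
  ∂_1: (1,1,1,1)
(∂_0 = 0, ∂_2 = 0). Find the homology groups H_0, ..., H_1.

H_0: b_0 = 5 − 0 − 4 = 1; torsion from ∂_1 factors > 1: none. So H_0 = Z.
H_1: b_1 = 5 − 4 − 0 = 1; torsion from ∂_2 factors > 1: none. So H_1 = Z.

H_0 = Z,  H_1 = Z.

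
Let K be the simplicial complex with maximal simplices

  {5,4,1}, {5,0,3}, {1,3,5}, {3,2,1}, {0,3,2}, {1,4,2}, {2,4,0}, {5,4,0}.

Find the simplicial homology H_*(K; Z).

H_0 ≅ Z,  H_1 = 0,  H_2 ≅ Z.

Fix the vertex order 0 < 1 < 2 < 3 < 4 < 5 and write every simplex with vertices in increasing order. Then dim K = 2 and the simplices of K are:

  0-simplices (6): [0], [1], [2], [3], [4], [5]
  1-simplices (12): [0,2], [0,3], [0,4], [0,5], [1,2], [1,3], [1,4], [1,5], [2,3], [2,4], [3,5], [4,5]
  2-simplices (8): [0,2,3], [0,2,4], [0,3,5], [0,4,5], [1,2,3], [1,2,4], [1,3,5], [1,4,5]

so the chain groups are C_0 ≅ Z^6, C_1 ≅ Z^12, C_2 ≅ Z^8.

Boundary ∂_1: C_1 → C_0 sends each edge [p,q] (with p < q) to q − p. For instance
  ∂[4,5] = [5] − [4].
This gives a 6×12 integer matrix of rank 5; reducing to Smith normal form yields diagonal entries (1,1,1,1,1).

∂_2: C_2 → C_1 sends each 2-simplex [p,q,r] to [q,r] − [p,r] + [p,q]. For instance
  ∂[0,2,4] = [2,4] − [0,4] + [0,2],
  ∂[1,2,3] = [2,3] − [1,3] + [1,2].
The 12×8 boundary matrix has rank 7 and Smith normal form diag(1,1,1,1,1,1,1).

From H_k ≅ ker(∂_k) / im(∂_{k+1}) we obtain:

  H_0: rank C_0 − rank ∂_1 = 6 − 5 = 1, and the invariant factors of ∂_1 are all 1, so H_0 ≅ Z.
  H_1: rank ker ∂_1 − rank ∂_2 = (12 − 5) − 7 = 0, and the invariant factors of ∂_2 are all 1, so H_1 ≅ 0.
  H_2: rank ker ∂_2 − rank ∂_3 = (8 − 7) − 0 = 1, and there is no ∂_3, so H_2 ≅ Z.

As a check, the Euler characteristic is 6 − 12 + 8 = 2, which agrees with 1 − 0 + 1 = 2.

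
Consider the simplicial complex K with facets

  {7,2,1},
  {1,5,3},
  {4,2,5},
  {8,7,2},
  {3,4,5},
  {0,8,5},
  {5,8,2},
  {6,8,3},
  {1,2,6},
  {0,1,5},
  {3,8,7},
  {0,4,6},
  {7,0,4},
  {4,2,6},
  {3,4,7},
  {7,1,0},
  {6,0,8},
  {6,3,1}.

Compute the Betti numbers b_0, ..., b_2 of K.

b_0 = 1, b_1 = 2, b_2 = 1.

Order the vertices as 0 < 1 < 2 < 3 < 4 < 5 < 6 < 7 < 8. Listing each simplex with vertices in this order, K has dimension 2 with simplices:

  0-simplices (9): [0], [1], [2], [3], [4], [5], [6], [7], [8]
  1-simplices (27): (27 of them)
  2-simplices (18): [0,1,5], [0,1,7], [0,4,6], [0,4,7], [0,5,8], [0,6,8], [1,2,6], [1,2,7], [1,3,5], [1,3,6], [2,4,5], [2,4,6], [2,5,8], [2,7,8], [3,4,5], [3,4,7], [3,6,8], [3,7,8]

giving chain groups C_0 ≅ Z^9, C_1 ≅ Z^27, C_2 ≅ Z^18.

The boundary map ∂_1: C_1 → C_0 is given by ∂[p,q] = [q] − [p].
The 9×27 boundary matrix has rank 8 and Smith normal form diag(1,1,1,1,1,1,1,1).

Boundary ∂_2: C_2 → C_1 acts by ∂[p,q,r] = [q,r] − [p,r] + [p,q]. For instance
  ∂[0,4,6] = [4,6] − [0,6] + [0,4],
  ∂[3,4,5] = [4,5] − [3,5] + [3,4].
The resulting 27×18 matrix has rank 17, and its Smith normal form has invariant factors (1,1,1,1,1,1,1,1,1,1,1,1,1,1,1,1,1).

Reading off H_k = ker ∂_k / im ∂_{k+1}:

  H_0: rank C_0 − rank ∂_1 = 9 − 8 = 1, and the invariant factors of ∂_1 are all 1, so H_0 = Z.
  H_1: rank ker ∂_1 − rank ∂_2 = (27 − 8) − 17 = 2, and the invariant factors of ∂_2 are all 1, so H_1 = Z^2.
  H_2: rank ker ∂_2 − rank ∂_3 = (18 − 17) − 0 = 1, and there is no ∂_3, so H_2 = Z.

As a check, the Euler characteristic is 9 − 27 + 18 = 0, which agrees with 1 − 2 + 1 = 0.

Hence the Betti numbers are b_0 = 1, b_1 = 2, b_2 = 1.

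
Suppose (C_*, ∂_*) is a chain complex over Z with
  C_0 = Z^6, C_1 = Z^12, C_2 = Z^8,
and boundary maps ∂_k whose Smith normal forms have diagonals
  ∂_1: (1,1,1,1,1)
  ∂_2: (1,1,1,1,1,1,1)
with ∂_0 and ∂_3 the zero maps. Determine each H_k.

H_0 = Z,  H_1 = 0,  H_2 = Z.

H_0: b_0 = 6 − 0 − 5 = 1; torsion from ∂_1 factors > 1: none. So H_0 = Z.
H_1: b_1 = 12 − 5 − 7 = 0; torsion from ∂_2 factors > 1: none. So H_1 = 0.
H_2: b_2 = 8 − 7 − 0 = 1; torsion from ∂_3 factors > 1: none. So H_2 = Z.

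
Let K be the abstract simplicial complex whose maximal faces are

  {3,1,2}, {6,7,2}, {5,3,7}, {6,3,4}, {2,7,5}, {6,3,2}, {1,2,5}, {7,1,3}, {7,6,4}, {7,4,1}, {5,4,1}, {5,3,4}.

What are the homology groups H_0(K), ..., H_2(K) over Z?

K has 7 vertices, 18 edges, 12 triangles.
rank ∂_0 = 0, rank ∂_1 = 6 ⇒ b_0 = 7 − 0 − 6 = 1; all invariant factors of ∂_1 are 1 so no torsion. So H_0 ≅ Z.
rank ∂_1 = 6, rank ∂_2 = 12 ⇒ b_1 = 18 − 6 − 12 = 0; ∂_2 has invariant factor(s) [2] giving torsion. So H_1 ≅ Z/2.
rank ∂_2 = 12, rank ∂_3 = 0 ⇒ b_2 = 12 − 12 − 0 = 0. So H_2 ≅ 0.

H_0 = Z,  H_1 = Z/2,  H_2 = 0.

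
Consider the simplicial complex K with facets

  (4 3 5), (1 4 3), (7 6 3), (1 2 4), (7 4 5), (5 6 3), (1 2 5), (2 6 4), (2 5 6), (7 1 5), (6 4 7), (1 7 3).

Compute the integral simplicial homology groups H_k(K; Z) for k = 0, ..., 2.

Fix the vertex order 1 < 2 < 3 < 4 < 5 < 6 < 7 and write every simplex with vertices in increasing order. Then dim K = 2 and the simplices of K are:

  0-simplices (7): [1], [2], [3], [4], [5], [6], [7]
  1-simplices (18): [1,2], [1,3], [1,4], [1,5], [1,7], [2,4], [2,5], [2,6], [3,4], [3,5], [3,6], [3,7], [4,5], [4,6], [4,7], [5,6], [5,7], [6,7]
  2-simplices (12): [1,2,4], [1,2,5], [1,3,4], [1,3,7], [1,5,7], [2,4,6], [2,5,6], [3,4,5], [3,5,6], [3,6,7], [4,5,7], [4,6,7]

Hence C_0 ≅ Z^7, C_1 ≅ Z^18, C_2 ≅ Z^12.

Boundary ∂_1: C_1 → C_0 maps an edge to its endpoints' difference, ∂[p,q] = q − p. For instance
  ∂[6,7] = [7] − [6].
The resulting 7×18 matrix has rank 6, and its Smith normal form has invariant factors (1,1,1,1,1,1).

The boundary map ∂_2: C_2 → C_1 maps a triangle to the signed sum of its edges. For instance
  ∂[4,6,7] = [6,7] − [4,7] + [4,6],
  ∂[1,3,4] = [3,4] − [1,4] + [1,3].
The resulting 18×12 matrix has rank 12, and its Smith normal form has invariant factors (1,1,1,1,1,1,1,1,1,1,1,2).

From H_k ≅ ker(∂_k) / im(∂_{k+1}) we obtain:

  H_0: rank C_0 − rank ∂_1 = 7 − 6 = 1, and the invariant factors of ∂_1 are all 1, so H_0 = Z.
  H_1: rank ker ∂_1 − rank ∂_2 = (18 − 6) − 12 = 0, and ∂_2 has invariant factor 2 > 1, so H_1 = Z/2Z.
  H_2: rank ker ∂_2 − rank ∂_3 = (12 − 12) − 0 = 0, and there is no ∂_3, so H_2 = 0.

H_0 ≅ Z,  H_1 ≅ Z/2Z,  H_2 = 0.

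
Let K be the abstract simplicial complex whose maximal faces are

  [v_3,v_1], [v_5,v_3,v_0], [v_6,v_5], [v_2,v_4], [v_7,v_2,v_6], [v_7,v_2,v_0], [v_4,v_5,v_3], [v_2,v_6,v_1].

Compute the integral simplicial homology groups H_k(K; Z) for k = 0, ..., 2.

Take the total order v_0 < v_1 < v_2 < v_3 < v_4 < v_5 < v_6 < v_7 on the vertex set. Then K (dimension 2) consists of the simplices:

  0-simplices (8): [v_0], [v_1], [v_2], [v_3], [v_4], [v_5], [v_6], [v_7]
  1-simplices (15): (15 of them)
  2-simplices (5): [v_0,v_2,v_7], [v_0,v_3,v_5], [v_1,v_2,v_6], [v_2,v_6,v_7], [v_3,v_4,v_5]

Hence C_0 ≅ Z^8, C_1 ≅ Z^15, C_2 ≅ Z^5.

Boundary ∂_1: C_1 → C_0 sends each edge [p,q] (with p < q) to q − p.
This gives a 8×15 integer matrix of rank 7; reducing to Smith normal form yields diagonal entries (1,1,1,1,1,1,1).

The boundary map ∂_2: C_2 → C_1 acts by ∂[p,q,r] = [q,r] − [p,r] + [p,q]. For instance
  ∂[v_1,v_2,v_6] = [v_2,v_6] − [v_1,v_6] + [v_1,v_2],
  ∂[v_3,v_4,v_5] = [v_4,v_5] − [v_3,v_5] + [v_3,v_4].
The 15×5 boundary matrix has rank 5 and Smith normal form diag(1,1,1,1,1).

From H_k ≅ ker(∂_k) / im(∂_{k+1}) we obtain:

  H_0: rank C_0 − rank ∂_1 = 8 − 7 = 1, and the invariant factors of ∂_1 are all 1, so H_0 ≅ Z.
  H_1: rank ker ∂_1 − rank ∂_2 = (15 − 7) − 5 = 3, and the invariant factors of ∂_2 are all 1, so H_1 ≅ Z^3.
  H_2: rank ker ∂_2 − rank ∂_3 = (5 − 5) − 0 = 0, and there is no ∂_3, so H_2 ≅ 0.

As a check, the Euler characteristic is 8 − 15 + 5 = -2, which agrees with 1 − 3 + 0 = -2.

H_0 ≅ Z,  H_1 ≅ Z^3,  H_2 = 0.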